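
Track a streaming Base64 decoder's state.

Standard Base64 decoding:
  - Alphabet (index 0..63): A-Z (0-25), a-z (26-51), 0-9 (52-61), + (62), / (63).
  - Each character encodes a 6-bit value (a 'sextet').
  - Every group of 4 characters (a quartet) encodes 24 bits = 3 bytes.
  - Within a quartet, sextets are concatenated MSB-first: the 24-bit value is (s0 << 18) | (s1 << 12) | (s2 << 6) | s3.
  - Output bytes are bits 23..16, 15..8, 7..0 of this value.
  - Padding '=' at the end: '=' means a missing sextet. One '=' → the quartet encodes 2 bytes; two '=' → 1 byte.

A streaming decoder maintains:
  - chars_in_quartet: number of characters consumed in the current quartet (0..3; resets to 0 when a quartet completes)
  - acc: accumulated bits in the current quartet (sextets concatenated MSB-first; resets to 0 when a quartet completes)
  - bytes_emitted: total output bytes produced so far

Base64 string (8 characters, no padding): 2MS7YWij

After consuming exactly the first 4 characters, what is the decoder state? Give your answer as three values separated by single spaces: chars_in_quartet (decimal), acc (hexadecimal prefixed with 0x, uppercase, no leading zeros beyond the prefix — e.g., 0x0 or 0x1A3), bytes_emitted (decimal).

After char 0 ('2'=54): chars_in_quartet=1 acc=0x36 bytes_emitted=0
After char 1 ('M'=12): chars_in_quartet=2 acc=0xD8C bytes_emitted=0
After char 2 ('S'=18): chars_in_quartet=3 acc=0x36312 bytes_emitted=0
After char 3 ('7'=59): chars_in_quartet=4 acc=0xD8C4BB -> emit D8 C4 BB, reset; bytes_emitted=3

Answer: 0 0x0 3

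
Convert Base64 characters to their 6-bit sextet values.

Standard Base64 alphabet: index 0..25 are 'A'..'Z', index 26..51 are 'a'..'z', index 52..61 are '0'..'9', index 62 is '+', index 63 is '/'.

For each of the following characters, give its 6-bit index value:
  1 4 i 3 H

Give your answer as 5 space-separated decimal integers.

'1': 0..9 range, 52 + ord('1') − ord('0') = 53
'4': 0..9 range, 52 + ord('4') − ord('0') = 56
'i': a..z range, 26 + ord('i') − ord('a') = 34
'3': 0..9 range, 52 + ord('3') − ord('0') = 55
'H': A..Z range, ord('H') − ord('A') = 7

Answer: 53 56 34 55 7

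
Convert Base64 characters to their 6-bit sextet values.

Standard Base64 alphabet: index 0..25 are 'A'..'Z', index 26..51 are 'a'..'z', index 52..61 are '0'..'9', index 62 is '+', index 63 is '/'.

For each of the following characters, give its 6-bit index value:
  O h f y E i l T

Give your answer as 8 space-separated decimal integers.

Answer: 14 33 31 50 4 34 37 19

Derivation:
'O': A..Z range, ord('O') − ord('A') = 14
'h': a..z range, 26 + ord('h') − ord('a') = 33
'f': a..z range, 26 + ord('f') − ord('a') = 31
'y': a..z range, 26 + ord('y') − ord('a') = 50
'E': A..Z range, ord('E') − ord('A') = 4
'i': a..z range, 26 + ord('i') − ord('a') = 34
'l': a..z range, 26 + ord('l') − ord('a') = 37
'T': A..Z range, ord('T') − ord('A') = 19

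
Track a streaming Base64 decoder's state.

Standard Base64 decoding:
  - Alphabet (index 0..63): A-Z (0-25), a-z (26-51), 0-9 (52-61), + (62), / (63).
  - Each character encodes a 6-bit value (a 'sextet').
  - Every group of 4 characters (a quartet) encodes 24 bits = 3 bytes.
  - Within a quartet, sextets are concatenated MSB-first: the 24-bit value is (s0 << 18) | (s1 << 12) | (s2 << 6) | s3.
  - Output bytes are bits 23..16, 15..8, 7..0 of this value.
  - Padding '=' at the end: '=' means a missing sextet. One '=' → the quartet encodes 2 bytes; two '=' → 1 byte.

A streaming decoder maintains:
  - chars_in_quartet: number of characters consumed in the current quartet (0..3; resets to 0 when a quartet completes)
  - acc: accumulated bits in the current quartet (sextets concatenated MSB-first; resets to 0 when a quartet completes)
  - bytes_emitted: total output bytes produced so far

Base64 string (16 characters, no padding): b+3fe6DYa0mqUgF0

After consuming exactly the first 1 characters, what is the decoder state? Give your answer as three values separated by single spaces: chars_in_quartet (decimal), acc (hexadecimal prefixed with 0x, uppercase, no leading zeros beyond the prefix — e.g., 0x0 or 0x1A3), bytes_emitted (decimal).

After char 0 ('b'=27): chars_in_quartet=1 acc=0x1B bytes_emitted=0

Answer: 1 0x1B 0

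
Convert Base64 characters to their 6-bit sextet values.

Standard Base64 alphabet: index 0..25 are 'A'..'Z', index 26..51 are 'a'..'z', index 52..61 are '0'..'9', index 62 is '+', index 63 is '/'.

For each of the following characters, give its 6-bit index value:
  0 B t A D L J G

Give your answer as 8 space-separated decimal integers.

'0': 0..9 range, 52 + ord('0') − ord('0') = 52
'B': A..Z range, ord('B') − ord('A') = 1
't': a..z range, 26 + ord('t') − ord('a') = 45
'A': A..Z range, ord('A') − ord('A') = 0
'D': A..Z range, ord('D') − ord('A') = 3
'L': A..Z range, ord('L') − ord('A') = 11
'J': A..Z range, ord('J') − ord('A') = 9
'G': A..Z range, ord('G') − ord('A') = 6

Answer: 52 1 45 0 3 11 9 6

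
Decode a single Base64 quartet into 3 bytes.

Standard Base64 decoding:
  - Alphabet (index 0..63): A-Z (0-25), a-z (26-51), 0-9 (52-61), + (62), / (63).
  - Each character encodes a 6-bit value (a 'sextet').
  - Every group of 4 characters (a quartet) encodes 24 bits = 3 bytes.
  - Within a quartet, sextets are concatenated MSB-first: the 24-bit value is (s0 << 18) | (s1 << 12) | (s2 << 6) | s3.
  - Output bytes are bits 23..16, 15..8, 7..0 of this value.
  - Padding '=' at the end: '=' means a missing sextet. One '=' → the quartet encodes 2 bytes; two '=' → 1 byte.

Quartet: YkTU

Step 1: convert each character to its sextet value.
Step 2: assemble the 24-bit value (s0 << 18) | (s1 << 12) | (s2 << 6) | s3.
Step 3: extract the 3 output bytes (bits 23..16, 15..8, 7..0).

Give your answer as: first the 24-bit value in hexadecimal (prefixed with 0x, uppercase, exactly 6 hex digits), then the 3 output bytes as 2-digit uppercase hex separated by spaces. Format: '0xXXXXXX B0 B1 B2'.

Sextets: Y=24, k=36, T=19, U=20
24-bit: (24<<18) | (36<<12) | (19<<6) | 20
      = 0x600000 | 0x024000 | 0x0004C0 | 0x000014
      = 0x6244D4
Bytes: (v>>16)&0xFF=62, (v>>8)&0xFF=44, v&0xFF=D4

Answer: 0x6244D4 62 44 D4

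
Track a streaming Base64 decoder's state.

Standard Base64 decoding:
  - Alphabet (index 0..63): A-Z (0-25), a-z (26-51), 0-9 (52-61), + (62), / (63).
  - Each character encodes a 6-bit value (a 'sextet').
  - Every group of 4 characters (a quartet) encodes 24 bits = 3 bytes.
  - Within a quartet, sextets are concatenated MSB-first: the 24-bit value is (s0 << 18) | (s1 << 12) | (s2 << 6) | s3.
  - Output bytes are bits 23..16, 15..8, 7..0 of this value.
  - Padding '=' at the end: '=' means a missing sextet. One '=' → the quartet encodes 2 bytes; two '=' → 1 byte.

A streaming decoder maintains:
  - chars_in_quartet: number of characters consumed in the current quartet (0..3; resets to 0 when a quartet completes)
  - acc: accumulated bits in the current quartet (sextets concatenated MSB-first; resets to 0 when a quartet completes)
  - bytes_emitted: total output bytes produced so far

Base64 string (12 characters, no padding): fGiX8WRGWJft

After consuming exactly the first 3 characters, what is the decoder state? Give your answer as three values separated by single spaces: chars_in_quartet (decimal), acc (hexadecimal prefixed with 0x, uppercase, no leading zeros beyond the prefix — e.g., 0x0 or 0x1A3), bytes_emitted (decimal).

Answer: 3 0x1F1A2 0

Derivation:
After char 0 ('f'=31): chars_in_quartet=1 acc=0x1F bytes_emitted=0
After char 1 ('G'=6): chars_in_quartet=2 acc=0x7C6 bytes_emitted=0
After char 2 ('i'=34): chars_in_quartet=3 acc=0x1F1A2 bytes_emitted=0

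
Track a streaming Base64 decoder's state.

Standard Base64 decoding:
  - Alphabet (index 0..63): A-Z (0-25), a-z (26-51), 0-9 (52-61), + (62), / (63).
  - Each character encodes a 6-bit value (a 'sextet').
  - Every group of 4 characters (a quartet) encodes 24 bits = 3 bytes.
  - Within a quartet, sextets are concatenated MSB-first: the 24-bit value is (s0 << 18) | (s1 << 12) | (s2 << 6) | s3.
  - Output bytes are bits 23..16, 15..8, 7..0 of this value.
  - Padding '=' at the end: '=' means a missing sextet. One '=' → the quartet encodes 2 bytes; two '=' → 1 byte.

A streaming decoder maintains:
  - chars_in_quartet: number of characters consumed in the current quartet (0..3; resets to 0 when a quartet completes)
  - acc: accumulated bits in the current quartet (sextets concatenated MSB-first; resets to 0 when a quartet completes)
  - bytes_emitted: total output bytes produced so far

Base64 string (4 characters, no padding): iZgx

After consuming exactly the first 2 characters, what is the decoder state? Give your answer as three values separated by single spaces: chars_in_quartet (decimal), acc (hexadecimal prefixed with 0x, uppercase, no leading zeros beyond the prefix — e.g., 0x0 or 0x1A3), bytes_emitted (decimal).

Answer: 2 0x899 0

Derivation:
After char 0 ('i'=34): chars_in_quartet=1 acc=0x22 bytes_emitted=0
After char 1 ('Z'=25): chars_in_quartet=2 acc=0x899 bytes_emitted=0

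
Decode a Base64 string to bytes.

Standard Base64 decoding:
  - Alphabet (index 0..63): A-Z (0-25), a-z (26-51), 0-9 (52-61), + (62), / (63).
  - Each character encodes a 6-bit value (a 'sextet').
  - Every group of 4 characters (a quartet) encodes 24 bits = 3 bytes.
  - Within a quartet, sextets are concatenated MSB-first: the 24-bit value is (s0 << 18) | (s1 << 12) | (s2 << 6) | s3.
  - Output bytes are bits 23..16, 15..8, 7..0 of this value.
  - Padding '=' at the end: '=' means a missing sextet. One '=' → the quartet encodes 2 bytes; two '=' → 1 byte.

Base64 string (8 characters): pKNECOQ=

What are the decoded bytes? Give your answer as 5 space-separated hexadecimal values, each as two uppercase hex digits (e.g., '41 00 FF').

Answer: A4 A3 44 08 E4

Derivation:
After char 0 ('p'=41): chars_in_quartet=1 acc=0x29 bytes_emitted=0
After char 1 ('K'=10): chars_in_quartet=2 acc=0xA4A bytes_emitted=0
After char 2 ('N'=13): chars_in_quartet=3 acc=0x2928D bytes_emitted=0
After char 3 ('E'=4): chars_in_quartet=4 acc=0xA4A344 -> emit A4 A3 44, reset; bytes_emitted=3
After char 4 ('C'=2): chars_in_quartet=1 acc=0x2 bytes_emitted=3
After char 5 ('O'=14): chars_in_quartet=2 acc=0x8E bytes_emitted=3
After char 6 ('Q'=16): chars_in_quartet=3 acc=0x2390 bytes_emitted=3
Padding '=': partial quartet acc=0x2390 -> emit 08 E4; bytes_emitted=5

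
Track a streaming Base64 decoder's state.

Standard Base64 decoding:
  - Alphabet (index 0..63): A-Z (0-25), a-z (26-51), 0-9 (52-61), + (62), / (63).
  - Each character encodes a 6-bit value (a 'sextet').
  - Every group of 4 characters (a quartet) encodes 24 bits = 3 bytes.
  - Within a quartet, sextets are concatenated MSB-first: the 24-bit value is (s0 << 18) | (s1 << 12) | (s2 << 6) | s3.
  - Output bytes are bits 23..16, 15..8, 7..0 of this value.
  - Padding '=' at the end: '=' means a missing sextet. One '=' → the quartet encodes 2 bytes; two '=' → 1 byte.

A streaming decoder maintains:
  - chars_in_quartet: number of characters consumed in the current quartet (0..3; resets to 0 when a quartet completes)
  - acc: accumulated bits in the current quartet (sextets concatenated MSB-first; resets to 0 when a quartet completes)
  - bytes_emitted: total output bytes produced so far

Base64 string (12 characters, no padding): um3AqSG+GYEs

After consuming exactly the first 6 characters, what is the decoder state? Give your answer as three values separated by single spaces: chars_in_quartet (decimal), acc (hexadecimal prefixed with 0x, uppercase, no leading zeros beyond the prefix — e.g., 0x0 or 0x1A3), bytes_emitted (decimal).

Answer: 2 0xA92 3

Derivation:
After char 0 ('u'=46): chars_in_quartet=1 acc=0x2E bytes_emitted=0
After char 1 ('m'=38): chars_in_quartet=2 acc=0xBA6 bytes_emitted=0
After char 2 ('3'=55): chars_in_quartet=3 acc=0x2E9B7 bytes_emitted=0
After char 3 ('A'=0): chars_in_quartet=4 acc=0xBA6DC0 -> emit BA 6D C0, reset; bytes_emitted=3
After char 4 ('q'=42): chars_in_quartet=1 acc=0x2A bytes_emitted=3
After char 5 ('S'=18): chars_in_quartet=2 acc=0xA92 bytes_emitted=3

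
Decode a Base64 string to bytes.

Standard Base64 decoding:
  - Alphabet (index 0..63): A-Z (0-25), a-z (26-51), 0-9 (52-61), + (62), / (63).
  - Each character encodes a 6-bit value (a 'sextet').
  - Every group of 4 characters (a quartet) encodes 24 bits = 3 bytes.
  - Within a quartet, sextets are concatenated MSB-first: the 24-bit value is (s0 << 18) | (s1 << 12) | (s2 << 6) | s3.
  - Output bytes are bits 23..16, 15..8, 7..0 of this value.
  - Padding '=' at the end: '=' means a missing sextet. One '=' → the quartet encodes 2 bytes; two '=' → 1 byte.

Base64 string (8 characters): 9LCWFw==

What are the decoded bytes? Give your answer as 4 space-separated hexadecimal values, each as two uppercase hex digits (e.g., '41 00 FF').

After char 0 ('9'=61): chars_in_quartet=1 acc=0x3D bytes_emitted=0
After char 1 ('L'=11): chars_in_quartet=2 acc=0xF4B bytes_emitted=0
After char 2 ('C'=2): chars_in_quartet=3 acc=0x3D2C2 bytes_emitted=0
After char 3 ('W'=22): chars_in_quartet=4 acc=0xF4B096 -> emit F4 B0 96, reset; bytes_emitted=3
After char 4 ('F'=5): chars_in_quartet=1 acc=0x5 bytes_emitted=3
After char 5 ('w'=48): chars_in_quartet=2 acc=0x170 bytes_emitted=3
Padding '==': partial quartet acc=0x170 -> emit 17; bytes_emitted=4

Answer: F4 B0 96 17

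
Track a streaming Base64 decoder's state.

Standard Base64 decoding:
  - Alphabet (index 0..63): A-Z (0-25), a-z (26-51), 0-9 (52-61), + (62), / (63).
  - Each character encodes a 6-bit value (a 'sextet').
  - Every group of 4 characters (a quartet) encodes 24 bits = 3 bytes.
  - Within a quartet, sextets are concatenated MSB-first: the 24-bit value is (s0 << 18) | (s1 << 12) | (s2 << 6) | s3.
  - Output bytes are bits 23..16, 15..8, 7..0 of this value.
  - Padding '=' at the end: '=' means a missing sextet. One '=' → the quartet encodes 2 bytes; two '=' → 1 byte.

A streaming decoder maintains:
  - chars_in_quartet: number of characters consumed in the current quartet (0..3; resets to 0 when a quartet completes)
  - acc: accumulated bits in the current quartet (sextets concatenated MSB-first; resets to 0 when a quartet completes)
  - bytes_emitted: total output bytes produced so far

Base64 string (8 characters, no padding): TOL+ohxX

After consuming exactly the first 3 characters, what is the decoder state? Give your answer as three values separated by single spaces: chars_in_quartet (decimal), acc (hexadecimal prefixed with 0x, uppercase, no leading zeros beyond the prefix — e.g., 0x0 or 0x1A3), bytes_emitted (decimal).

Answer: 3 0x1338B 0

Derivation:
After char 0 ('T'=19): chars_in_quartet=1 acc=0x13 bytes_emitted=0
After char 1 ('O'=14): chars_in_quartet=2 acc=0x4CE bytes_emitted=0
After char 2 ('L'=11): chars_in_quartet=3 acc=0x1338B bytes_emitted=0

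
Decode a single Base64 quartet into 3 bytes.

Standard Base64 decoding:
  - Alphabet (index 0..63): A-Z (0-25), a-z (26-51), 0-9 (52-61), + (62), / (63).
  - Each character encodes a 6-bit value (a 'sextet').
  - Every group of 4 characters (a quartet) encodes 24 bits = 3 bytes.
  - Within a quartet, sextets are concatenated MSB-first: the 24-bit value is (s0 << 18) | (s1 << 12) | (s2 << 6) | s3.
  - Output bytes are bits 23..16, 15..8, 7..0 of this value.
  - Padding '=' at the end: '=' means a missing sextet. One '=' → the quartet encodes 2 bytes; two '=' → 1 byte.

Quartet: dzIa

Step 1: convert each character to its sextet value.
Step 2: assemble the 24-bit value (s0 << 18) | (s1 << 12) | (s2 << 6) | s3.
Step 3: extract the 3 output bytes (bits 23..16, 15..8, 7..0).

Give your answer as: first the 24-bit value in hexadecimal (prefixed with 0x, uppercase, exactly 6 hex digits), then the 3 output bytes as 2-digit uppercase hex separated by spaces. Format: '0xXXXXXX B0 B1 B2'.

Answer: 0x77321A 77 32 1A

Derivation:
Sextets: d=29, z=51, I=8, a=26
24-bit: (29<<18) | (51<<12) | (8<<6) | 26
      = 0x740000 | 0x033000 | 0x000200 | 0x00001A
      = 0x77321A
Bytes: (v>>16)&0xFF=77, (v>>8)&0xFF=32, v&0xFF=1A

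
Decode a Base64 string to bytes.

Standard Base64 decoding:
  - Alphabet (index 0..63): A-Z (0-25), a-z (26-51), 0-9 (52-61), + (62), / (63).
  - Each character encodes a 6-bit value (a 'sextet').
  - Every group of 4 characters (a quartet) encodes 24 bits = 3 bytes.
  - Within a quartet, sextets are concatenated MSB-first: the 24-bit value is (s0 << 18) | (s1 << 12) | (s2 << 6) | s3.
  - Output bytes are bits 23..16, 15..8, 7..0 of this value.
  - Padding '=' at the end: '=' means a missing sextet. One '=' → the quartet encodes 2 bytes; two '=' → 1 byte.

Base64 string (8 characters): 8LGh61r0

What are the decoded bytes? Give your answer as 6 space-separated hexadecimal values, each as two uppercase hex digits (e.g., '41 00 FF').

After char 0 ('8'=60): chars_in_quartet=1 acc=0x3C bytes_emitted=0
After char 1 ('L'=11): chars_in_quartet=2 acc=0xF0B bytes_emitted=0
After char 2 ('G'=6): chars_in_quartet=3 acc=0x3C2C6 bytes_emitted=0
After char 3 ('h'=33): chars_in_quartet=4 acc=0xF0B1A1 -> emit F0 B1 A1, reset; bytes_emitted=3
After char 4 ('6'=58): chars_in_quartet=1 acc=0x3A bytes_emitted=3
After char 5 ('1'=53): chars_in_quartet=2 acc=0xEB5 bytes_emitted=3
After char 6 ('r'=43): chars_in_quartet=3 acc=0x3AD6B bytes_emitted=3
After char 7 ('0'=52): chars_in_quartet=4 acc=0xEB5AF4 -> emit EB 5A F4, reset; bytes_emitted=6

Answer: F0 B1 A1 EB 5A F4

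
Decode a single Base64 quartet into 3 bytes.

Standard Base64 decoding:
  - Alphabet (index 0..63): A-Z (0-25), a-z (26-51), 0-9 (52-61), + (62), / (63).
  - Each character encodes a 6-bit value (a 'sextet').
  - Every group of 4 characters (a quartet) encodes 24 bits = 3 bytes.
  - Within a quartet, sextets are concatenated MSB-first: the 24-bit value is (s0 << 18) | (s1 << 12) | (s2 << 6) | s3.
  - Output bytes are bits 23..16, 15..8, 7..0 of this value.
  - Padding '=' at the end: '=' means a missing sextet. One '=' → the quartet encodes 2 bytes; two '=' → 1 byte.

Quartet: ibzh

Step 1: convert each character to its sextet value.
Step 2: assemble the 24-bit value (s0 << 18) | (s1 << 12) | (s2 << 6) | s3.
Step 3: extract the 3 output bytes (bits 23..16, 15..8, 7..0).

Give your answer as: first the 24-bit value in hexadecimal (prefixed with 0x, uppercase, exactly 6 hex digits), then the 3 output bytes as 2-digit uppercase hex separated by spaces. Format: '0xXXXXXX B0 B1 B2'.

Sextets: i=34, b=27, z=51, h=33
24-bit: (34<<18) | (27<<12) | (51<<6) | 33
      = 0x880000 | 0x01B000 | 0x000CC0 | 0x000021
      = 0x89BCE1
Bytes: (v>>16)&0xFF=89, (v>>8)&0xFF=BC, v&0xFF=E1

Answer: 0x89BCE1 89 BC E1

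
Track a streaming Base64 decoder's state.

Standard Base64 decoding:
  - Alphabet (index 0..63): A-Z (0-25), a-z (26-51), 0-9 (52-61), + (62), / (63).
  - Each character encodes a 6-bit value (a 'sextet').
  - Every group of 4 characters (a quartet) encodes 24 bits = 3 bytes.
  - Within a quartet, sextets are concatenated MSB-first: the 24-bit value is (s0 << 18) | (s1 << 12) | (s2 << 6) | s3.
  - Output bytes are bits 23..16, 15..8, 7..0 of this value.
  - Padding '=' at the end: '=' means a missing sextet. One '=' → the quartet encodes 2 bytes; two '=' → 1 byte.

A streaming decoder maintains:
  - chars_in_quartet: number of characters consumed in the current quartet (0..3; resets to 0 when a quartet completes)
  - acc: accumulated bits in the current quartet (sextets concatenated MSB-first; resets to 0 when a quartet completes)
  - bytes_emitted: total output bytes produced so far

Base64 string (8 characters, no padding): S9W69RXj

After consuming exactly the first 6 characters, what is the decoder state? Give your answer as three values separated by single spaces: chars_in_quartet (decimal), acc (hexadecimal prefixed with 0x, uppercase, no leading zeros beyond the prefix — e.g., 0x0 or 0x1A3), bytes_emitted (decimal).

Answer: 2 0xF51 3

Derivation:
After char 0 ('S'=18): chars_in_quartet=1 acc=0x12 bytes_emitted=0
After char 1 ('9'=61): chars_in_quartet=2 acc=0x4BD bytes_emitted=0
After char 2 ('W'=22): chars_in_quartet=3 acc=0x12F56 bytes_emitted=0
After char 3 ('6'=58): chars_in_quartet=4 acc=0x4BD5BA -> emit 4B D5 BA, reset; bytes_emitted=3
After char 4 ('9'=61): chars_in_quartet=1 acc=0x3D bytes_emitted=3
After char 5 ('R'=17): chars_in_quartet=2 acc=0xF51 bytes_emitted=3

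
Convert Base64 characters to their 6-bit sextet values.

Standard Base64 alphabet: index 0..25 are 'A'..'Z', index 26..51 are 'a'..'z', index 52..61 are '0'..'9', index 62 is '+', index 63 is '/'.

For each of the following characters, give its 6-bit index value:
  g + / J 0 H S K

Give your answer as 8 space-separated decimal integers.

'g': a..z range, 26 + ord('g') − ord('a') = 32
'+': index 62
'/': index 63
'J': A..Z range, ord('J') − ord('A') = 9
'0': 0..9 range, 52 + ord('0') − ord('0') = 52
'H': A..Z range, ord('H') − ord('A') = 7
'S': A..Z range, ord('S') − ord('A') = 18
'K': A..Z range, ord('K') − ord('A') = 10

Answer: 32 62 63 9 52 7 18 10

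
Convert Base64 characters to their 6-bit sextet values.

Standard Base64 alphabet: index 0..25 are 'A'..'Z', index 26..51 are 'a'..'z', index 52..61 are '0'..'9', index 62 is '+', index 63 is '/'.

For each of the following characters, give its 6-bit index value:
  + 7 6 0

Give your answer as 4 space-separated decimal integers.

Answer: 62 59 58 52

Derivation:
'+': index 62
'7': 0..9 range, 52 + ord('7') − ord('0') = 59
'6': 0..9 range, 52 + ord('6') − ord('0') = 58
'0': 0..9 range, 52 + ord('0') − ord('0') = 52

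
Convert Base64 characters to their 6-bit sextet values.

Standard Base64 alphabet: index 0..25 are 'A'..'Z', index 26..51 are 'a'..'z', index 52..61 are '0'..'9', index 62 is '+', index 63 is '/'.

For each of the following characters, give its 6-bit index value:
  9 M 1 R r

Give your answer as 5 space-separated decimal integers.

Answer: 61 12 53 17 43

Derivation:
'9': 0..9 range, 52 + ord('9') − ord('0') = 61
'M': A..Z range, ord('M') − ord('A') = 12
'1': 0..9 range, 52 + ord('1') − ord('0') = 53
'R': A..Z range, ord('R') − ord('A') = 17
'r': a..z range, 26 + ord('r') − ord('a') = 43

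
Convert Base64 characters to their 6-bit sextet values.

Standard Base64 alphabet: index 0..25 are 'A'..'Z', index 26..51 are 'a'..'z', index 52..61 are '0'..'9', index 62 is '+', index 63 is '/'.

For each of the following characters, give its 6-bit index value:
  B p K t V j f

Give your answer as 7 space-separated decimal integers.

'B': A..Z range, ord('B') − ord('A') = 1
'p': a..z range, 26 + ord('p') − ord('a') = 41
'K': A..Z range, ord('K') − ord('A') = 10
't': a..z range, 26 + ord('t') − ord('a') = 45
'V': A..Z range, ord('V') − ord('A') = 21
'j': a..z range, 26 + ord('j') − ord('a') = 35
'f': a..z range, 26 + ord('f') − ord('a') = 31

Answer: 1 41 10 45 21 35 31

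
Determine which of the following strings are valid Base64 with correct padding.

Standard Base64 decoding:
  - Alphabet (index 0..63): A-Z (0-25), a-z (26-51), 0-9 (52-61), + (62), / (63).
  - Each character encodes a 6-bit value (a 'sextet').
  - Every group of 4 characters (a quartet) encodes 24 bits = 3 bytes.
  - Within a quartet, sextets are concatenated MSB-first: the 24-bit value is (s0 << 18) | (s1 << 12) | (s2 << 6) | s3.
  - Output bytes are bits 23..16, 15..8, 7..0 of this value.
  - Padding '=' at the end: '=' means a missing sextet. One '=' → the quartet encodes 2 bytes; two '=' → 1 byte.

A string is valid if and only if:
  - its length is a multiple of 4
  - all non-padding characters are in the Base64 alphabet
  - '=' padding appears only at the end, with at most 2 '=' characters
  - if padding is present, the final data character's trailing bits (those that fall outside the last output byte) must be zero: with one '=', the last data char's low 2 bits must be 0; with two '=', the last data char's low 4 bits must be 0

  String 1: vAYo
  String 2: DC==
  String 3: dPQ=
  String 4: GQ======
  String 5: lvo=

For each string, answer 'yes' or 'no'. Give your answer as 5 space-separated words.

Answer: yes no yes no yes

Derivation:
String 1: 'vAYo' → valid
String 2: 'DC==' → invalid (bad trailing bits)
String 3: 'dPQ=' → valid
String 4: 'GQ======' → invalid (6 pad chars (max 2))
String 5: 'lvo=' → valid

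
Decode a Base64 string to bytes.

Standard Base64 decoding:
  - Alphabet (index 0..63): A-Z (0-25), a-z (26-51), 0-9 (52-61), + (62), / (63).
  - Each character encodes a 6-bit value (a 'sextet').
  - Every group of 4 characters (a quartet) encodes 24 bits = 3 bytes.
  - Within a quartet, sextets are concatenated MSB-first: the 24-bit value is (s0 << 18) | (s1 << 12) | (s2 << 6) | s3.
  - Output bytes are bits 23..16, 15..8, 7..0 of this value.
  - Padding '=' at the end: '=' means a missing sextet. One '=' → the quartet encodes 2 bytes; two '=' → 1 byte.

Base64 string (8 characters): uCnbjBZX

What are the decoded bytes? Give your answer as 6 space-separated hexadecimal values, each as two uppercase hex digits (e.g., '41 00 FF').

Answer: B8 29 DB 8C 16 57

Derivation:
After char 0 ('u'=46): chars_in_quartet=1 acc=0x2E bytes_emitted=0
After char 1 ('C'=2): chars_in_quartet=2 acc=0xB82 bytes_emitted=0
After char 2 ('n'=39): chars_in_quartet=3 acc=0x2E0A7 bytes_emitted=0
After char 3 ('b'=27): chars_in_quartet=4 acc=0xB829DB -> emit B8 29 DB, reset; bytes_emitted=3
After char 4 ('j'=35): chars_in_quartet=1 acc=0x23 bytes_emitted=3
After char 5 ('B'=1): chars_in_quartet=2 acc=0x8C1 bytes_emitted=3
After char 6 ('Z'=25): chars_in_quartet=3 acc=0x23059 bytes_emitted=3
After char 7 ('X'=23): chars_in_quartet=4 acc=0x8C1657 -> emit 8C 16 57, reset; bytes_emitted=6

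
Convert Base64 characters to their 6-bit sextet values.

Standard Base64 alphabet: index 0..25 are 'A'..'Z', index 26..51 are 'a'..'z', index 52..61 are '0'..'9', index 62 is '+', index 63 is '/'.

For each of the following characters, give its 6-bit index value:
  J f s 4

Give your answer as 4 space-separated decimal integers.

Answer: 9 31 44 56

Derivation:
'J': A..Z range, ord('J') − ord('A') = 9
'f': a..z range, 26 + ord('f') − ord('a') = 31
's': a..z range, 26 + ord('s') − ord('a') = 44
'4': 0..9 range, 52 + ord('4') − ord('0') = 56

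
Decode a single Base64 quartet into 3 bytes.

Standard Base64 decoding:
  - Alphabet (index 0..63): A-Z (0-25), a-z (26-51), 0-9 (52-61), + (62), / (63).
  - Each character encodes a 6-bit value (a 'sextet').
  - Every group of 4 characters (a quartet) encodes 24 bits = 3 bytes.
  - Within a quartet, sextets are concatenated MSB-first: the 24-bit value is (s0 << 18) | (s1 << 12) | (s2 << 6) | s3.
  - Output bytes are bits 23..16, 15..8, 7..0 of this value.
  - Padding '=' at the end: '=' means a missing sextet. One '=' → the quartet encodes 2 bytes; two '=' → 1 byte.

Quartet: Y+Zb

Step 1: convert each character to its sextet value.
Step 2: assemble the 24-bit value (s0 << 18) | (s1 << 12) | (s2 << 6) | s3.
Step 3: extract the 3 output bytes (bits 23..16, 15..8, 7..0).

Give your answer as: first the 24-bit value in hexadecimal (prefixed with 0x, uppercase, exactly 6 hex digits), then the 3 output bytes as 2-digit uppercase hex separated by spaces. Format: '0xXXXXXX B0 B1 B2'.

Sextets: Y=24, +=62, Z=25, b=27
24-bit: (24<<18) | (62<<12) | (25<<6) | 27
      = 0x600000 | 0x03E000 | 0x000640 | 0x00001B
      = 0x63E65B
Bytes: (v>>16)&0xFF=63, (v>>8)&0xFF=E6, v&0xFF=5B

Answer: 0x63E65B 63 E6 5B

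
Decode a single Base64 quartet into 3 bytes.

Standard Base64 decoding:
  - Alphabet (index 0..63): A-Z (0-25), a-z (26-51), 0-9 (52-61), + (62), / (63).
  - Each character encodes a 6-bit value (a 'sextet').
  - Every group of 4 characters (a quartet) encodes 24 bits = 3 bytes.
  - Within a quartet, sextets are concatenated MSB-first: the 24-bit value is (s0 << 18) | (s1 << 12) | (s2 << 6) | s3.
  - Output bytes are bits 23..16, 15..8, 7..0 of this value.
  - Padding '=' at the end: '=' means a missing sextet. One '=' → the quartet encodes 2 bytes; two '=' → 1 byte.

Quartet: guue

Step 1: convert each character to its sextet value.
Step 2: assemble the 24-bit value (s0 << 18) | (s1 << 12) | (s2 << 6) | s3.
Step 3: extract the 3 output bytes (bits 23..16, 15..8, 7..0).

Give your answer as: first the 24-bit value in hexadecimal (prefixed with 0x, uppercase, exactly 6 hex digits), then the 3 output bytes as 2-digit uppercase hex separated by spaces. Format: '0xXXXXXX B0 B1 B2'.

Answer: 0x82EB9E 82 EB 9E

Derivation:
Sextets: g=32, u=46, u=46, e=30
24-bit: (32<<18) | (46<<12) | (46<<6) | 30
      = 0x800000 | 0x02E000 | 0x000B80 | 0x00001E
      = 0x82EB9E
Bytes: (v>>16)&0xFF=82, (v>>8)&0xFF=EB, v&0xFF=9E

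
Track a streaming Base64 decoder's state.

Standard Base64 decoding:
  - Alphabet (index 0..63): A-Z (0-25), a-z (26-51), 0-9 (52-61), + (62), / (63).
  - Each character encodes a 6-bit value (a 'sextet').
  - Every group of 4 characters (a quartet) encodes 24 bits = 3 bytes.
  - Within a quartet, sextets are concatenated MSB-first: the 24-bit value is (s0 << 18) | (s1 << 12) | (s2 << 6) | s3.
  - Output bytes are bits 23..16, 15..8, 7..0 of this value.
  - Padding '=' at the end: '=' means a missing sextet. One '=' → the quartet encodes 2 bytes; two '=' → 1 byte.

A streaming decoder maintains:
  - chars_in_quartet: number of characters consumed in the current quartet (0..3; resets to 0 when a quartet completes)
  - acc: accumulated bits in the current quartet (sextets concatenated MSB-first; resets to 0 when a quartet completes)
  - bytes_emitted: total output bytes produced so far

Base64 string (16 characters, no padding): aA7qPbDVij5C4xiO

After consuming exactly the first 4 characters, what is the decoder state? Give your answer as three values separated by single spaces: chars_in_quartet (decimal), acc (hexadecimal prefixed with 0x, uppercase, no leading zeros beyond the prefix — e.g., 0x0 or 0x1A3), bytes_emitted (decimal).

Answer: 0 0x0 3

Derivation:
After char 0 ('a'=26): chars_in_quartet=1 acc=0x1A bytes_emitted=0
After char 1 ('A'=0): chars_in_quartet=2 acc=0x680 bytes_emitted=0
After char 2 ('7'=59): chars_in_quartet=3 acc=0x1A03B bytes_emitted=0
After char 3 ('q'=42): chars_in_quartet=4 acc=0x680EEA -> emit 68 0E EA, reset; bytes_emitted=3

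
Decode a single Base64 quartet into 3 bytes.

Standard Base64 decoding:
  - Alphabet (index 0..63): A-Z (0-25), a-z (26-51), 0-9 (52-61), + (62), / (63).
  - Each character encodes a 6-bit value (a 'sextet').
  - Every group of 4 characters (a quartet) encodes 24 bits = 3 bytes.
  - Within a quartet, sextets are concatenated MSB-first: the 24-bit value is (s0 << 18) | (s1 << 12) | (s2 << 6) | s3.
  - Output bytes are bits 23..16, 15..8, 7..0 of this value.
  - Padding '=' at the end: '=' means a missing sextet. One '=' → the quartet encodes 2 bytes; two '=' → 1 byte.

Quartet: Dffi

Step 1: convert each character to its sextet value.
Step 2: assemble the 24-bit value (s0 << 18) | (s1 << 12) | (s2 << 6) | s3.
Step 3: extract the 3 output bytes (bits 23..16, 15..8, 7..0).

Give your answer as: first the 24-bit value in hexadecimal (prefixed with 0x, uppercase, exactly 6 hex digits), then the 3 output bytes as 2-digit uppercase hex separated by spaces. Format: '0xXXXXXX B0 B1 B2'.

Answer: 0x0DF7E2 0D F7 E2

Derivation:
Sextets: D=3, f=31, f=31, i=34
24-bit: (3<<18) | (31<<12) | (31<<6) | 34
      = 0x0C0000 | 0x01F000 | 0x0007C0 | 0x000022
      = 0x0DF7E2
Bytes: (v>>16)&0xFF=0D, (v>>8)&0xFF=F7, v&0xFF=E2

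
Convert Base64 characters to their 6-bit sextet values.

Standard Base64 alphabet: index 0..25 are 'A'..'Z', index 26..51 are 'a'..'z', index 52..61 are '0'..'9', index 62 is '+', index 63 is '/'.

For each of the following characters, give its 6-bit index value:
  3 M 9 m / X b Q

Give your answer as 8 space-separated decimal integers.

'3': 0..9 range, 52 + ord('3') − ord('0') = 55
'M': A..Z range, ord('M') − ord('A') = 12
'9': 0..9 range, 52 + ord('9') − ord('0') = 61
'm': a..z range, 26 + ord('m') − ord('a') = 38
'/': index 63
'X': A..Z range, ord('X') − ord('A') = 23
'b': a..z range, 26 + ord('b') − ord('a') = 27
'Q': A..Z range, ord('Q') − ord('A') = 16

Answer: 55 12 61 38 63 23 27 16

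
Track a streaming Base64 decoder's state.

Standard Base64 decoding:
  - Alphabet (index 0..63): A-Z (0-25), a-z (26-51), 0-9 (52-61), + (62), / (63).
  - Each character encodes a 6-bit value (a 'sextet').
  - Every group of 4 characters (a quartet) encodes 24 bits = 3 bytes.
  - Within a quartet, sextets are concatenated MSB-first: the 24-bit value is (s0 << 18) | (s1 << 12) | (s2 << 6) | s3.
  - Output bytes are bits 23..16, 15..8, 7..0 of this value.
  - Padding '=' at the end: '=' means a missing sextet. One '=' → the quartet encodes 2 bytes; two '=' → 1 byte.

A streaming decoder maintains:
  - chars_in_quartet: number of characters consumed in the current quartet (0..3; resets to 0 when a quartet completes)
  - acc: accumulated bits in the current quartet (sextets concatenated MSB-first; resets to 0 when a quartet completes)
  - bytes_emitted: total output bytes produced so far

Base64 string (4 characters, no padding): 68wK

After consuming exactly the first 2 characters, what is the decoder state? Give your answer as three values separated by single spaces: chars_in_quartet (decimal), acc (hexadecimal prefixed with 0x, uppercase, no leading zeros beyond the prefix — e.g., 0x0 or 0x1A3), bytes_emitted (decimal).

After char 0 ('6'=58): chars_in_quartet=1 acc=0x3A bytes_emitted=0
After char 1 ('8'=60): chars_in_quartet=2 acc=0xEBC bytes_emitted=0

Answer: 2 0xEBC 0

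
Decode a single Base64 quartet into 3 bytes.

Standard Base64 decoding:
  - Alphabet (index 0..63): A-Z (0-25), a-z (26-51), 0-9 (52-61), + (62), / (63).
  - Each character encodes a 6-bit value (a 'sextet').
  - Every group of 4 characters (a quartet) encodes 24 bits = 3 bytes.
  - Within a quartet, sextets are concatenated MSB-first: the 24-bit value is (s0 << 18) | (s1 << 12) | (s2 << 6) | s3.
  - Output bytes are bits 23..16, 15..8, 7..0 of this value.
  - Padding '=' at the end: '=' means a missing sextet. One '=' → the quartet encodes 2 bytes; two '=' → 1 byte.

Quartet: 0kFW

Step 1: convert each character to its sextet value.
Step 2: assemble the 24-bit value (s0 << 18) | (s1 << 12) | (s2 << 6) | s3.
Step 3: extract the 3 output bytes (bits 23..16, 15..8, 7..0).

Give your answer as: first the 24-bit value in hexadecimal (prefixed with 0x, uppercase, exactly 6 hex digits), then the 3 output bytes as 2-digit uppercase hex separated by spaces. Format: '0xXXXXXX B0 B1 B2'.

Answer: 0xD24156 D2 41 56

Derivation:
Sextets: 0=52, k=36, F=5, W=22
24-bit: (52<<18) | (36<<12) | (5<<6) | 22
      = 0xD00000 | 0x024000 | 0x000140 | 0x000016
      = 0xD24156
Bytes: (v>>16)&0xFF=D2, (v>>8)&0xFF=41, v&0xFF=56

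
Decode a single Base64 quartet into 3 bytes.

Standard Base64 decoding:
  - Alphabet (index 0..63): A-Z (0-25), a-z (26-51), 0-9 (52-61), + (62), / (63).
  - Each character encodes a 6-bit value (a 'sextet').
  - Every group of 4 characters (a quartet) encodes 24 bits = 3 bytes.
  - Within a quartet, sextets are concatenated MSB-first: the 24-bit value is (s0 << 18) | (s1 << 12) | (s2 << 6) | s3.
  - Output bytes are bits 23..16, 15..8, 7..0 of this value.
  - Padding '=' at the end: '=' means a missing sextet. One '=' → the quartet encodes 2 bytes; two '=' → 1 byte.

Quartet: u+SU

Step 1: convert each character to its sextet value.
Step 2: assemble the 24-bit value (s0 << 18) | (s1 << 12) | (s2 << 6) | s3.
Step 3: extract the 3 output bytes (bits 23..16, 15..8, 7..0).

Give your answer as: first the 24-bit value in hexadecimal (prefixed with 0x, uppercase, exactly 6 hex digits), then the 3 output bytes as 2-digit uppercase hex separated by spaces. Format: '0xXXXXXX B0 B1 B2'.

Sextets: u=46, +=62, S=18, U=20
24-bit: (46<<18) | (62<<12) | (18<<6) | 20
      = 0xB80000 | 0x03E000 | 0x000480 | 0x000014
      = 0xBBE494
Bytes: (v>>16)&0xFF=BB, (v>>8)&0xFF=E4, v&0xFF=94

Answer: 0xBBE494 BB E4 94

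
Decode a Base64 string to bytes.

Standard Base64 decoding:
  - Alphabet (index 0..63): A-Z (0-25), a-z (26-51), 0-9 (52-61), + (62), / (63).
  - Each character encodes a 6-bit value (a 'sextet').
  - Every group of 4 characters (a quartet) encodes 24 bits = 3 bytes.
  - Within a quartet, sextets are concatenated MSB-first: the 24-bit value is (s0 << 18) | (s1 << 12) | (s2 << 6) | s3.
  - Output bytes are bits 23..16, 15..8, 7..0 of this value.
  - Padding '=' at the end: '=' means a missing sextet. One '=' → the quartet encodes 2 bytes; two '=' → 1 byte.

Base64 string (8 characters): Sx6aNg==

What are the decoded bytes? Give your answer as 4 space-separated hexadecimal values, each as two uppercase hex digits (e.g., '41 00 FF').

Answer: 4B 1E 9A 36

Derivation:
After char 0 ('S'=18): chars_in_quartet=1 acc=0x12 bytes_emitted=0
After char 1 ('x'=49): chars_in_quartet=2 acc=0x4B1 bytes_emitted=0
After char 2 ('6'=58): chars_in_quartet=3 acc=0x12C7A bytes_emitted=0
After char 3 ('a'=26): chars_in_quartet=4 acc=0x4B1E9A -> emit 4B 1E 9A, reset; bytes_emitted=3
After char 4 ('N'=13): chars_in_quartet=1 acc=0xD bytes_emitted=3
After char 5 ('g'=32): chars_in_quartet=2 acc=0x360 bytes_emitted=3
Padding '==': partial quartet acc=0x360 -> emit 36; bytes_emitted=4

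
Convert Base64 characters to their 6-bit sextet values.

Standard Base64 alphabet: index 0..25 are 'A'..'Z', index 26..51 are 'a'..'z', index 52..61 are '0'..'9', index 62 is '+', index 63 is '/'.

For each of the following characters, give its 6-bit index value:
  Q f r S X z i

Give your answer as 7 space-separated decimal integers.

'Q': A..Z range, ord('Q') − ord('A') = 16
'f': a..z range, 26 + ord('f') − ord('a') = 31
'r': a..z range, 26 + ord('r') − ord('a') = 43
'S': A..Z range, ord('S') − ord('A') = 18
'X': A..Z range, ord('X') − ord('A') = 23
'z': a..z range, 26 + ord('z') − ord('a') = 51
'i': a..z range, 26 + ord('i') − ord('a') = 34

Answer: 16 31 43 18 23 51 34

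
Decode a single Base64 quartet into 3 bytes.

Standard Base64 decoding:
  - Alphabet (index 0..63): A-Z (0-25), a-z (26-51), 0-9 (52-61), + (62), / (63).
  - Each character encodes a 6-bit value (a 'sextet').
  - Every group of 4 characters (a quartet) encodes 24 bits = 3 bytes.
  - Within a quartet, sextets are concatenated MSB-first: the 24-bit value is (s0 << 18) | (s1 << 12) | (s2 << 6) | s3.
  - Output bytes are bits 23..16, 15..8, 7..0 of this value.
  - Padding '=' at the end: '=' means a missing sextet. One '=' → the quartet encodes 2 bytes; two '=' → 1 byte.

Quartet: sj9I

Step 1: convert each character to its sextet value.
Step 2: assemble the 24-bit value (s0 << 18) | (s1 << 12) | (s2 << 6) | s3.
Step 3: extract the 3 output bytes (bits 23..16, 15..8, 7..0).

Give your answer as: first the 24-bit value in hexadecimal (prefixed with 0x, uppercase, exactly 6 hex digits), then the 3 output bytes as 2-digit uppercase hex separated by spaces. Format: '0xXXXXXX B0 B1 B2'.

Answer: 0xB23F48 B2 3F 48

Derivation:
Sextets: s=44, j=35, 9=61, I=8
24-bit: (44<<18) | (35<<12) | (61<<6) | 8
      = 0xB00000 | 0x023000 | 0x000F40 | 0x000008
      = 0xB23F48
Bytes: (v>>16)&0xFF=B2, (v>>8)&0xFF=3F, v&0xFF=48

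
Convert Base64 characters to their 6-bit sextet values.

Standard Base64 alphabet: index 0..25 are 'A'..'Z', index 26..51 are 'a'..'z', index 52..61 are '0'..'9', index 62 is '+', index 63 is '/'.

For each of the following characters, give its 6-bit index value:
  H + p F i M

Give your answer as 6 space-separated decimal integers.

Answer: 7 62 41 5 34 12

Derivation:
'H': A..Z range, ord('H') − ord('A') = 7
'+': index 62
'p': a..z range, 26 + ord('p') − ord('a') = 41
'F': A..Z range, ord('F') − ord('A') = 5
'i': a..z range, 26 + ord('i') − ord('a') = 34
'M': A..Z range, ord('M') − ord('A') = 12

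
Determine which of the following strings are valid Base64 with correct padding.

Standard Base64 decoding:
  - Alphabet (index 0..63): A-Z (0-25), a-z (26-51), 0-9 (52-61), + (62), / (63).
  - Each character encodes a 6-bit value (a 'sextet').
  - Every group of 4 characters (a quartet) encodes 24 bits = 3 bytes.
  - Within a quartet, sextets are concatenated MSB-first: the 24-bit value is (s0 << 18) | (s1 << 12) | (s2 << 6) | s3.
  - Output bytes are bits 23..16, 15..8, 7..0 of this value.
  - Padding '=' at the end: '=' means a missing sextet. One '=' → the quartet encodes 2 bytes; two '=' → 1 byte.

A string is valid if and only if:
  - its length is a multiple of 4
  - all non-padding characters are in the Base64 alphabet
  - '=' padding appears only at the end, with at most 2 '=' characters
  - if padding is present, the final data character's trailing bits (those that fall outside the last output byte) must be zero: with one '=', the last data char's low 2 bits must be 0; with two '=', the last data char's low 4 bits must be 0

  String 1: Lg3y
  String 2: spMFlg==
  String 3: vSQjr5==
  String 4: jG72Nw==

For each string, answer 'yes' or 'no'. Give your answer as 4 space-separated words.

String 1: 'Lg3y' → valid
String 2: 'spMFlg==' → valid
String 3: 'vSQjr5==' → invalid (bad trailing bits)
String 4: 'jG72Nw==' → valid

Answer: yes yes no yes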